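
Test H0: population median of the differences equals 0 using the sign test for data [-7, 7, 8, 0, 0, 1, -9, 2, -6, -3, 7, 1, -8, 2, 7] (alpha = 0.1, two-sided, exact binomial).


Step 1: Discard zero differences. Original n = 15; n_eff = number of nonzero differences = 13.
Nonzero differences (with sign): -7, +7, +8, +1, -9, +2, -6, -3, +7, +1, -8, +2, +7
Step 2: Count signs: positive = 8, negative = 5.
Step 3: Under H0: P(positive) = 0.5, so the number of positives S ~ Bin(13, 0.5).
Step 4: Two-sided exact p-value = sum of Bin(13,0.5) probabilities at or below the observed probability = 0.581055.
Step 5: alpha = 0.1. fail to reject H0.

n_eff = 13, pos = 8, neg = 5, p = 0.581055, fail to reject H0.


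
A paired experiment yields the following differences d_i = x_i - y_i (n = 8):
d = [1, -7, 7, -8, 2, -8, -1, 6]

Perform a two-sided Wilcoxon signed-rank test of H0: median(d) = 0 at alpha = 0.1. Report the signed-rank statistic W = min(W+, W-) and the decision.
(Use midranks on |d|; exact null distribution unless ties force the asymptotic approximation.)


Step 1: Drop any zero differences (none here) and take |d_i|.
|d| = [1, 7, 7, 8, 2, 8, 1, 6]
Step 2: Midrank |d_i| (ties get averaged ranks).
ranks: |1|->1.5, |7|->5.5, |7|->5.5, |8|->7.5, |2|->3, |8|->7.5, |1|->1.5, |6|->4
Step 3: Attach original signs; sum ranks with positive sign and with negative sign.
W+ = 1.5 + 5.5 + 3 + 4 = 14
W- = 5.5 + 7.5 + 7.5 + 1.5 = 22
(Check: W+ + W- = 36 should equal n(n+1)/2 = 36.)
Step 4: Test statistic W = min(W+, W-) = 14.
Step 5: Ties in |d|, so use the tie-corrected normal approximation.
        E[W] = n(n+1)/4 = 8*9/4 = 18.
        Tie groups: |d|=1 (t=2), |d|=7 (t=2), |d|=8 (t=2); sum(t^3 - t) = 18.
        Var[W] = n(n+1)(2n+1)/24 - sum(t^3-t)/48 = 1224/24 - 18/48 = 50.625.
        z = (W - E[W]) / sqrt(Var[W]) = (14 - 18) / 7.1151 = -0.5622.
        Two-sided p = 2*Phi(z) = 0.573992.
Step 6: alpha = 0.1. fail to reject H0.

W+ = 14, W- = 22, W = min = 14, p = 0.573992, fail to reject H0.


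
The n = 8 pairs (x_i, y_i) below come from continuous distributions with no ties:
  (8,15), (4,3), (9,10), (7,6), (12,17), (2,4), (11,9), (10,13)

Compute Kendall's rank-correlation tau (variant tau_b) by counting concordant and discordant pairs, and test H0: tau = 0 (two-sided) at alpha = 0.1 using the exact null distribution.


Step 1: Enumerate the 28 unordered pairs (i,j) with i<j and classify each by sign(x_j-x_i) * sign(y_j-y_i).
  (1,2):dx=-4,dy=-12->C; (1,3):dx=+1,dy=-5->D; (1,4):dx=-1,dy=-9->C; (1,5):dx=+4,dy=+2->C
  (1,6):dx=-6,dy=-11->C; (1,7):dx=+3,dy=-6->D; (1,8):dx=+2,dy=-2->D; (2,3):dx=+5,dy=+7->C
  (2,4):dx=+3,dy=+3->C; (2,5):dx=+8,dy=+14->C; (2,6):dx=-2,dy=+1->D; (2,7):dx=+7,dy=+6->C
  (2,8):dx=+6,dy=+10->C; (3,4):dx=-2,dy=-4->C; (3,5):dx=+3,dy=+7->C; (3,6):dx=-7,dy=-6->C
  (3,7):dx=+2,dy=-1->D; (3,8):dx=+1,dy=+3->C; (4,5):dx=+5,dy=+11->C; (4,6):dx=-5,dy=-2->C
  (4,7):dx=+4,dy=+3->C; (4,8):dx=+3,dy=+7->C; (5,6):dx=-10,dy=-13->C; (5,7):dx=-1,dy=-8->C
  (5,8):dx=-2,dy=-4->C; (6,7):dx=+9,dy=+5->C; (6,8):dx=+8,dy=+9->C; (7,8):dx=-1,dy=+4->D
Step 2: C = 22, D = 6, total pairs = 28.
Step 3: tau = (C - D)/(n(n-1)/2) = (22 - 6)/28 = 0.571429.
Step 4: Exact two-sided p-value (enumerate n! = 40320 permutations of y under H0): p = 0.061012.
Step 5: alpha = 0.1. reject H0.

tau_b = 0.5714 (C=22, D=6), p = 0.061012, reject H0.


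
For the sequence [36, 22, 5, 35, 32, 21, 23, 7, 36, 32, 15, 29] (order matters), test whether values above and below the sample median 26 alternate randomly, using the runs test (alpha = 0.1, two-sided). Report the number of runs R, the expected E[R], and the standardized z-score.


Step 1: Compute median = 26; label A = above, B = below.
Labels in order: ABBAABBBAABA  (n_A = 6, n_B = 6)
Step 2: Count runs R = 7.
Step 3: Under H0 (random ordering), E[R] = 2*n_A*n_B/(n_A+n_B) + 1 = 2*6*6/12 + 1 = 7.0000.
        Var[R] = 2*n_A*n_B*(2*n_A*n_B - n_A - n_B) / ((n_A+n_B)^2 * (n_A+n_B-1)) = 4320/1584 = 2.7273.
        SD[R] = 1.6514.
Step 4: R = E[R], so z = 0 with no continuity correction.
Step 5: Two-sided p-value via normal approximation = 2*(1 - Phi(|z|)) = 1.000000.
Step 6: alpha = 0.1. fail to reject H0.

R = 7, z = 0.0000, p = 1.000000, fail to reject H0.


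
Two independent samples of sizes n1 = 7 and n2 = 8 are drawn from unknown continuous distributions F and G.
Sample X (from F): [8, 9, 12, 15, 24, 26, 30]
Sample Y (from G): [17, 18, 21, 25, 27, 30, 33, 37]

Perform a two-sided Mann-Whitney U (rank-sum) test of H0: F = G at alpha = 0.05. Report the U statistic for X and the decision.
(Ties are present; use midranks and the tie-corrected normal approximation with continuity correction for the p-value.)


Step 1: Combine and sort all 15 observations; assign midranks.
sorted (value, group): (8,X), (9,X), (12,X), (15,X), (17,Y), (18,Y), (21,Y), (24,X), (25,Y), (26,X), (27,Y), (30,X), (30,Y), (33,Y), (37,Y)
ranks: 8->1, 9->2, 12->3, 15->4, 17->5, 18->6, 21->7, 24->8, 25->9, 26->10, 27->11, 30->12.5, 30->12.5, 33->14, 37->15
Step 2: Rank sum for X: R1 = 1 + 2 + 3 + 4 + 8 + 10 + 12.5 = 40.5.
Step 3: U_X = R1 - n1(n1+1)/2 = 40.5 - 7*8/2 = 40.5 - 28 = 12.5.
       U_Y = n1*n2 - U_X = 56 - 12.5 = 43.5.
Step 4: Ties are present, so use the tie-corrected normal approximation (with continuity correction) for the p-value.
Step 5: p-value = 0.082305; compare to alpha = 0.05. fail to reject H0.

U_X = 12.5, p = 0.082305, fail to reject H0 at alpha = 0.05.


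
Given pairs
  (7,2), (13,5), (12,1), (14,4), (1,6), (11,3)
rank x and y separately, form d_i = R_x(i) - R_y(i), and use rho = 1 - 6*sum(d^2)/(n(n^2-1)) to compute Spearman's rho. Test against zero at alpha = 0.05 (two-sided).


Step 1: Rank x and y separately (midranks; no ties here).
rank(x): 7->2, 13->5, 12->4, 14->6, 1->1, 11->3
rank(y): 2->2, 5->5, 1->1, 4->4, 6->6, 3->3
Step 2: d_i = R_x(i) - R_y(i); compute d_i^2.
  (2-2)^2=0, (5-5)^2=0, (4-1)^2=9, (6-4)^2=4, (1-6)^2=25, (3-3)^2=0
sum(d^2) = 38.
Step 3: rho = 1 - 6*38 / (6*(6^2 - 1)) = 1 - 228/210 = -0.085714.
Step 4: Under H0, t = rho * sqrt((n-2)/(1-rho^2)) = -0.1721 ~ t(4).
Step 5: Two-sided p-value from the t-distribution with 4 df = 0.871743.
Step 6: alpha = 0.05. fail to reject H0.

rho = -0.0857, p = 0.871743, fail to reject H0 at alpha = 0.05.


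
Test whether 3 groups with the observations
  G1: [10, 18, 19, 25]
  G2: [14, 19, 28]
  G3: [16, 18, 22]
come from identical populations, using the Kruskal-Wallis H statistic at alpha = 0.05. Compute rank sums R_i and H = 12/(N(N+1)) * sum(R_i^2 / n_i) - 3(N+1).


Step 1: Combine all N = 10 observations and assign midranks.
sorted (value, group, rank): (10,G1,1), (14,G2,2), (16,G3,3), (18,G1,4.5), (18,G3,4.5), (19,G1,6.5), (19,G2,6.5), (22,G3,8), (25,G1,9), (28,G2,10)
Step 2: Sum ranks within each group.
R_1 = 21 (n_1 = 4)
R_2 = 18.5 (n_2 = 3)
R_3 = 15.5 (n_3 = 3)
Step 3: H = 12/(N(N+1)) * sum(R_i^2/n_i) - 3(N+1)
     = 12/(10*11) * (21^2/4 + 18.5^2/3 + 15.5^2/3) - 3*11
     = 0.109091 * 304.417 - 33
     = 0.209091.
Step 4: Ties present; correction factor C = 1 - 12/(10^3 - 10) = 0.987879. Corrected H = 0.209091 / 0.987879 = 0.211656.
Step 5: Under H0, H ~ chi^2(2); p-value = 0.899579.
Step 6: alpha = 0.05. fail to reject H0.

H = 0.2117, df = 2, p = 0.899579, fail to reject H0.


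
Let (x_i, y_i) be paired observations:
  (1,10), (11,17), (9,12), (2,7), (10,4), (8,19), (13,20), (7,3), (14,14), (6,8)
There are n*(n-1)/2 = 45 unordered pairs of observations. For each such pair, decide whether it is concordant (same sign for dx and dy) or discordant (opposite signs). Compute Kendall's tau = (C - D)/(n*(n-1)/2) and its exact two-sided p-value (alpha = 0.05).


Step 1: Enumerate the 45 unordered pairs (i,j) with i<j and classify each by sign(x_j-x_i) * sign(y_j-y_i).
  (1,2):dx=+10,dy=+7->C; (1,3):dx=+8,dy=+2->C; (1,4):dx=+1,dy=-3->D; (1,5):dx=+9,dy=-6->D
  (1,6):dx=+7,dy=+9->C; (1,7):dx=+12,dy=+10->C; (1,8):dx=+6,dy=-7->D; (1,9):dx=+13,dy=+4->C
  (1,10):dx=+5,dy=-2->D; (2,3):dx=-2,dy=-5->C; (2,4):dx=-9,dy=-10->C; (2,5):dx=-1,dy=-13->C
  (2,6):dx=-3,dy=+2->D; (2,7):dx=+2,dy=+3->C; (2,8):dx=-4,dy=-14->C; (2,9):dx=+3,dy=-3->D
  (2,10):dx=-5,dy=-9->C; (3,4):dx=-7,dy=-5->C; (3,5):dx=+1,dy=-8->D; (3,6):dx=-1,dy=+7->D
  (3,7):dx=+4,dy=+8->C; (3,8):dx=-2,dy=-9->C; (3,9):dx=+5,dy=+2->C; (3,10):dx=-3,dy=-4->C
  (4,5):dx=+8,dy=-3->D; (4,6):dx=+6,dy=+12->C; (4,7):dx=+11,dy=+13->C; (4,8):dx=+5,dy=-4->D
  (4,9):dx=+12,dy=+7->C; (4,10):dx=+4,dy=+1->C; (5,6):dx=-2,dy=+15->D; (5,7):dx=+3,dy=+16->C
  (5,8):dx=-3,dy=-1->C; (5,9):dx=+4,dy=+10->C; (5,10):dx=-4,dy=+4->D; (6,7):dx=+5,dy=+1->C
  (6,8):dx=-1,dy=-16->C; (6,9):dx=+6,dy=-5->D; (6,10):dx=-2,dy=-11->C; (7,8):dx=-6,dy=-17->C
  (7,9):dx=+1,dy=-6->D; (7,10):dx=-7,dy=-12->C; (8,9):dx=+7,dy=+11->C; (8,10):dx=-1,dy=+5->D
  (9,10):dx=-8,dy=-6->C
Step 2: C = 30, D = 15, total pairs = 45.
Step 3: tau = (C - D)/(n(n-1)/2) = (30 - 15)/45 = 0.333333.
Step 4: Exact two-sided p-value (enumerate n! = 3628800 permutations of y under H0): p = 0.216373.
Step 5: alpha = 0.05. fail to reject H0.

tau_b = 0.3333 (C=30, D=15), p = 0.216373, fail to reject H0.


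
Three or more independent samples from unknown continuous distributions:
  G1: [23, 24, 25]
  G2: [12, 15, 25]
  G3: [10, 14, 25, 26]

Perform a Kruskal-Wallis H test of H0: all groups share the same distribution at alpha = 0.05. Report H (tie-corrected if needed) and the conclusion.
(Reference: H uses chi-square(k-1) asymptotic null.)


Step 1: Combine all N = 10 observations and assign midranks.
sorted (value, group, rank): (10,G3,1), (12,G2,2), (14,G3,3), (15,G2,4), (23,G1,5), (24,G1,6), (25,G1,8), (25,G2,8), (25,G3,8), (26,G3,10)
Step 2: Sum ranks within each group.
R_1 = 19 (n_1 = 3)
R_2 = 14 (n_2 = 3)
R_3 = 22 (n_3 = 4)
Step 3: H = 12/(N(N+1)) * sum(R_i^2/n_i) - 3(N+1)
     = 12/(10*11) * (19^2/3 + 14^2/3 + 22^2/4) - 3*11
     = 0.109091 * 306.667 - 33
     = 0.454545.
Step 4: Ties present; correction factor C = 1 - 24/(10^3 - 10) = 0.975758. Corrected H = 0.454545 / 0.975758 = 0.465839.
Step 5: Under H0, H ~ chi^2(2); p-value = 0.792218.
Step 6: alpha = 0.05. fail to reject H0.

H = 0.4658, df = 2, p = 0.792218, fail to reject H0.


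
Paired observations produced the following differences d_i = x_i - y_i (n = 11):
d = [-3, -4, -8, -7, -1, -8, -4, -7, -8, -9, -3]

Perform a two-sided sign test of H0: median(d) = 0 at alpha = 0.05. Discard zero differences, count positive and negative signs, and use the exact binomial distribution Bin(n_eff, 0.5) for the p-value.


Step 1: Discard zero differences. Original n = 11; n_eff = number of nonzero differences = 11.
Nonzero differences (with sign): -3, -4, -8, -7, -1, -8, -4, -7, -8, -9, -3
Step 2: Count signs: positive = 0, negative = 11.
Step 3: Under H0: P(positive) = 0.5, so the number of positives S ~ Bin(11, 0.5).
Step 4: Two-sided exact p-value = sum of Bin(11,0.5) probabilities at or below the observed probability = 0.000977.
Step 5: alpha = 0.05. reject H0.

n_eff = 11, pos = 0, neg = 11, p = 0.000977, reject H0.


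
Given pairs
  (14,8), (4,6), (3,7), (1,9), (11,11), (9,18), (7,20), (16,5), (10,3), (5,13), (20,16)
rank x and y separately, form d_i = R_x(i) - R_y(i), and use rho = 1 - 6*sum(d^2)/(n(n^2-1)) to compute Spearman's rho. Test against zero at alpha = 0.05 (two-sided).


Step 1: Rank x and y separately (midranks; no ties here).
rank(x): 14->9, 4->3, 3->2, 1->1, 11->8, 9->6, 7->5, 16->10, 10->7, 5->4, 20->11
rank(y): 8->5, 6->3, 7->4, 9->6, 11->7, 18->10, 20->11, 5->2, 3->1, 13->8, 16->9
Step 2: d_i = R_x(i) - R_y(i); compute d_i^2.
  (9-5)^2=16, (3-3)^2=0, (2-4)^2=4, (1-6)^2=25, (8-7)^2=1, (6-10)^2=16, (5-11)^2=36, (10-2)^2=64, (7-1)^2=36, (4-8)^2=16, (11-9)^2=4
sum(d^2) = 218.
Step 3: rho = 1 - 6*218 / (11*(11^2 - 1)) = 1 - 1308/1320 = 0.009091.
Step 4: Under H0, t = rho * sqrt((n-2)/(1-rho^2)) = 0.0273 ~ t(9).
Step 5: Two-sided p-value from the t-distribution with 9 df = 0.978837.
Step 6: alpha = 0.05. fail to reject H0.

rho = 0.0091, p = 0.978837, fail to reject H0 at alpha = 0.05.


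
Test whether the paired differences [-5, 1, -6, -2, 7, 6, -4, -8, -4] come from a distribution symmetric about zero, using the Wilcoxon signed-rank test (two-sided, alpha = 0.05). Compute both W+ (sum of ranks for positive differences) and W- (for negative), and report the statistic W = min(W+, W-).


Step 1: Drop any zero differences (none here) and take |d_i|.
|d| = [5, 1, 6, 2, 7, 6, 4, 8, 4]
Step 2: Midrank |d_i| (ties get averaged ranks).
ranks: |5|->5, |1|->1, |6|->6.5, |2|->2, |7|->8, |6|->6.5, |4|->3.5, |8|->9, |4|->3.5
Step 3: Attach original signs; sum ranks with positive sign and with negative sign.
W+ = 1 + 8 + 6.5 = 15.5
W- = 5 + 6.5 + 2 + 3.5 + 9 + 3.5 = 29.5
(Check: W+ + W- = 45 should equal n(n+1)/2 = 45.)
Step 4: Test statistic W = min(W+, W-) = 15.5.
Step 5: Ties in |d|, so use the tie-corrected normal approximation.
        E[W] = n(n+1)/4 = 9*10/4 = 22.5.
        Tie groups: |d|=4 (t=2), |d|=6 (t=2); sum(t^3 - t) = 12.
        Var[W] = n(n+1)(2n+1)/24 - sum(t^3-t)/48 = 1710/24 - 12/48 = 71.
        z = (W - E[W]) / sqrt(Var[W]) = (15.5 - 22.5) / 8.4261 = -0.8307.
        Two-sided p = 2*Phi(z) = 0.406116.
Step 6: alpha = 0.05. fail to reject H0.

W+ = 15.5, W- = 29.5, W = min = 15.5, p = 0.406116, fail to reject H0.


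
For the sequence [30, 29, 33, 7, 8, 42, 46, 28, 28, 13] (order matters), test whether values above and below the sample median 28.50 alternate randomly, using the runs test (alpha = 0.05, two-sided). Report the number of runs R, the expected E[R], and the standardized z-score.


Step 1: Compute median = 28.50; label A = above, B = below.
Labels in order: AAABBAABBB  (n_A = 5, n_B = 5)
Step 2: Count runs R = 4.
Step 3: Under H0 (random ordering), E[R] = 2*n_A*n_B/(n_A+n_B) + 1 = 2*5*5/10 + 1 = 6.0000.
        Var[R] = 2*n_A*n_B*(2*n_A*n_B - n_A - n_B) / ((n_A+n_B)^2 * (n_A+n_B-1)) = 2000/900 = 2.2222.
        SD[R] = 1.4907.
Step 4: Continuity-corrected z = (R + 0.5 - E[R]) / SD[R] = (4 + 0.5 - 6.0000) / 1.4907 = -1.0062.
Step 5: Two-sided p-value via normal approximation = 2*(1 - Phi(|z|)) = 0.314305.
Step 6: alpha = 0.05. fail to reject H0.

R = 4, z = -1.0062, p = 0.314305, fail to reject H0.


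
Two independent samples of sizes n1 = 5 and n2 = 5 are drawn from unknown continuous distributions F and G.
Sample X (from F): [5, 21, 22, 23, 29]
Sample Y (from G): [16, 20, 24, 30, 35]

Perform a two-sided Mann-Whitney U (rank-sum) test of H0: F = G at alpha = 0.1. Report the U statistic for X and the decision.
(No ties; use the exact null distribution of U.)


Step 1: Combine and sort all 10 observations; assign midranks.
sorted (value, group): (5,X), (16,Y), (20,Y), (21,X), (22,X), (23,X), (24,Y), (29,X), (30,Y), (35,Y)
ranks: 5->1, 16->2, 20->3, 21->4, 22->5, 23->6, 24->7, 29->8, 30->9, 35->10
Step 2: Rank sum for X: R1 = 1 + 4 + 5 + 6 + 8 = 24.
Step 3: U_X = R1 - n1(n1+1)/2 = 24 - 5*6/2 = 24 - 15 = 9.
       U_Y = n1*n2 - U_X = 25 - 9 = 16.
Step 4: No ties, so the exact null distribution of U (based on enumerating the C(10,5) = 252 equally likely rank assignments) gives the two-sided p-value.
Step 5: p-value = 0.547619; compare to alpha = 0.1. fail to reject H0.

U_X = 9, p = 0.547619, fail to reject H0 at alpha = 0.1.


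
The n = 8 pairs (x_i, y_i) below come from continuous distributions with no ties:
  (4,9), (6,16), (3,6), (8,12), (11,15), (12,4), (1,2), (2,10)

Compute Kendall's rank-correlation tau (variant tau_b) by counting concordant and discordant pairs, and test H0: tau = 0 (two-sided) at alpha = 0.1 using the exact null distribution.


Step 1: Enumerate the 28 unordered pairs (i,j) with i<j and classify each by sign(x_j-x_i) * sign(y_j-y_i).
  (1,2):dx=+2,dy=+7->C; (1,3):dx=-1,dy=-3->C; (1,4):dx=+4,dy=+3->C; (1,5):dx=+7,dy=+6->C
  (1,6):dx=+8,dy=-5->D; (1,7):dx=-3,dy=-7->C; (1,8):dx=-2,dy=+1->D; (2,3):dx=-3,dy=-10->C
  (2,4):dx=+2,dy=-4->D; (2,5):dx=+5,dy=-1->D; (2,6):dx=+6,dy=-12->D; (2,7):dx=-5,dy=-14->C
  (2,8):dx=-4,dy=-6->C; (3,4):dx=+5,dy=+6->C; (3,5):dx=+8,dy=+9->C; (3,6):dx=+9,dy=-2->D
  (3,7):dx=-2,dy=-4->C; (3,8):dx=-1,dy=+4->D; (4,5):dx=+3,dy=+3->C; (4,6):dx=+4,dy=-8->D
  (4,7):dx=-7,dy=-10->C; (4,8):dx=-6,dy=-2->C; (5,6):dx=+1,dy=-11->D; (5,7):dx=-10,dy=-13->C
  (5,8):dx=-9,dy=-5->C; (6,7):dx=-11,dy=-2->C; (6,8):dx=-10,dy=+6->D; (7,8):dx=+1,dy=+8->C
Step 2: C = 18, D = 10, total pairs = 28.
Step 3: tau = (C - D)/(n(n-1)/2) = (18 - 10)/28 = 0.285714.
Step 4: Exact two-sided p-value (enumerate n! = 40320 permutations of y under H0): p = 0.398760.
Step 5: alpha = 0.1. fail to reject H0.

tau_b = 0.2857 (C=18, D=10), p = 0.398760, fail to reject H0.


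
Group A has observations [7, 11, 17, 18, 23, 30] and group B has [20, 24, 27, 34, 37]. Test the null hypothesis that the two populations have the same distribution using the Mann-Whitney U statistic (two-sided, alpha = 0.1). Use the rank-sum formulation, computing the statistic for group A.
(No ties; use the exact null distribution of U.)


Step 1: Combine and sort all 11 observations; assign midranks.
sorted (value, group): (7,X), (11,X), (17,X), (18,X), (20,Y), (23,X), (24,Y), (27,Y), (30,X), (34,Y), (37,Y)
ranks: 7->1, 11->2, 17->3, 18->4, 20->5, 23->6, 24->7, 27->8, 30->9, 34->10, 37->11
Step 2: Rank sum for X: R1 = 1 + 2 + 3 + 4 + 6 + 9 = 25.
Step 3: U_X = R1 - n1(n1+1)/2 = 25 - 6*7/2 = 25 - 21 = 4.
       U_Y = n1*n2 - U_X = 30 - 4 = 26.
Step 4: No ties, so the exact null distribution of U (based on enumerating the C(11,6) = 462 equally likely rank assignments) gives the two-sided p-value.
Step 5: p-value = 0.051948; compare to alpha = 0.1. reject H0.

U_X = 4, p = 0.051948, reject H0 at alpha = 0.1.


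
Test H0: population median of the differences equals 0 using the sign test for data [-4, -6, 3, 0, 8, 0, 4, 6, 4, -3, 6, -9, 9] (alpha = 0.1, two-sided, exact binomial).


Step 1: Discard zero differences. Original n = 13; n_eff = number of nonzero differences = 11.
Nonzero differences (with sign): -4, -6, +3, +8, +4, +6, +4, -3, +6, -9, +9
Step 2: Count signs: positive = 7, negative = 4.
Step 3: Under H0: P(positive) = 0.5, so the number of positives S ~ Bin(11, 0.5).
Step 4: Two-sided exact p-value = sum of Bin(11,0.5) probabilities at or below the observed probability = 0.548828.
Step 5: alpha = 0.1. fail to reject H0.

n_eff = 11, pos = 7, neg = 4, p = 0.548828, fail to reject H0.


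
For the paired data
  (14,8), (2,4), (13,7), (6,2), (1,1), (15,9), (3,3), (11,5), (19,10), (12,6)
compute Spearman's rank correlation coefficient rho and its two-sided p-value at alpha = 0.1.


Step 1: Rank x and y separately (midranks; no ties here).
rank(x): 14->8, 2->2, 13->7, 6->4, 1->1, 15->9, 3->3, 11->5, 19->10, 12->6
rank(y): 8->8, 4->4, 7->7, 2->2, 1->1, 9->9, 3->3, 5->5, 10->10, 6->6
Step 2: d_i = R_x(i) - R_y(i); compute d_i^2.
  (8-8)^2=0, (2-4)^2=4, (7-7)^2=0, (4-2)^2=4, (1-1)^2=0, (9-9)^2=0, (3-3)^2=0, (5-5)^2=0, (10-10)^2=0, (6-6)^2=0
sum(d^2) = 8.
Step 3: rho = 1 - 6*8 / (10*(10^2 - 1)) = 1 - 48/990 = 0.951515.
Step 4: Under H0, t = rho * sqrt((n-2)/(1-rho^2)) = 8.7493 ~ t(8).
Step 5: Two-sided p-value from the t-distribution with 8 df = 0.000023.
Step 6: alpha = 0.1. reject H0.

rho = 0.9515, p = 0.000023, reject H0 at alpha = 0.1.


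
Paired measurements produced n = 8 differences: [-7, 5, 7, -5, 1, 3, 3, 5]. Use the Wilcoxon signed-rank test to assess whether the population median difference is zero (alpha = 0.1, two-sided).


Step 1: Drop any zero differences (none here) and take |d_i|.
|d| = [7, 5, 7, 5, 1, 3, 3, 5]
Step 2: Midrank |d_i| (ties get averaged ranks).
ranks: |7|->7.5, |5|->5, |7|->7.5, |5|->5, |1|->1, |3|->2.5, |3|->2.5, |5|->5
Step 3: Attach original signs; sum ranks with positive sign and with negative sign.
W+ = 5 + 7.5 + 1 + 2.5 + 2.5 + 5 = 23.5
W- = 7.5 + 5 = 12.5
(Check: W+ + W- = 36 should equal n(n+1)/2 = 36.)
Step 4: Test statistic W = min(W+, W-) = 12.5.
Step 5: Ties in |d|, so use the tie-corrected normal approximation.
        E[W] = n(n+1)/4 = 8*9/4 = 18.
        Tie groups: |d|=3 (t=2), |d|=5 (t=3), |d|=7 (t=2); sum(t^3 - t) = 36.
        Var[W] = n(n+1)(2n+1)/24 - sum(t^3-t)/48 = 1224/24 - 36/48 = 50.25.
        z = (W - E[W]) / sqrt(Var[W]) = (12.5 - 18) / 7.0887 = -0.7759.
        Two-sided p = 2*Phi(z) = 0.437820.
Step 6: alpha = 0.1. fail to reject H0.

W+ = 23.5, W- = 12.5, W = min = 12.5, p = 0.437820, fail to reject H0.


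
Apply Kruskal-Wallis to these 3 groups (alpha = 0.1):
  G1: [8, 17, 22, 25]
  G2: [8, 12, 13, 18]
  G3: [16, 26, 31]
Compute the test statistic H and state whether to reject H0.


Step 1: Combine all N = 11 observations and assign midranks.
sorted (value, group, rank): (8,G1,1.5), (8,G2,1.5), (12,G2,3), (13,G2,4), (16,G3,5), (17,G1,6), (18,G2,7), (22,G1,8), (25,G1,9), (26,G3,10), (31,G3,11)
Step 2: Sum ranks within each group.
R_1 = 24.5 (n_1 = 4)
R_2 = 15.5 (n_2 = 4)
R_3 = 26 (n_3 = 3)
Step 3: H = 12/(N(N+1)) * sum(R_i^2/n_i) - 3(N+1)
     = 12/(11*12) * (24.5^2/4 + 15.5^2/4 + 26^2/3) - 3*12
     = 0.090909 * 435.458 - 36
     = 3.587121.
Step 4: Ties present; correction factor C = 1 - 6/(11^3 - 11) = 0.995455. Corrected H = 3.587121 / 0.995455 = 3.603501.
Step 5: Under H0, H ~ chi^2(2); p-value = 0.165010.
Step 6: alpha = 0.1. fail to reject H0.

H = 3.6035, df = 2, p = 0.165010, fail to reject H0.


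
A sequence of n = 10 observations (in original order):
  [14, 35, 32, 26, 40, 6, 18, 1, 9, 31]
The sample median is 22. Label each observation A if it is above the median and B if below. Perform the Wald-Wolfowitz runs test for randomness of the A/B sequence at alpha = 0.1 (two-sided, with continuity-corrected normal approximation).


Step 1: Compute median = 22; label A = above, B = below.
Labels in order: BAAAABBBBA  (n_A = 5, n_B = 5)
Step 2: Count runs R = 4.
Step 3: Under H0 (random ordering), E[R] = 2*n_A*n_B/(n_A+n_B) + 1 = 2*5*5/10 + 1 = 6.0000.
        Var[R] = 2*n_A*n_B*(2*n_A*n_B - n_A - n_B) / ((n_A+n_B)^2 * (n_A+n_B-1)) = 2000/900 = 2.2222.
        SD[R] = 1.4907.
Step 4: Continuity-corrected z = (R + 0.5 - E[R]) / SD[R] = (4 + 0.5 - 6.0000) / 1.4907 = -1.0062.
Step 5: Two-sided p-value via normal approximation = 2*(1 - Phi(|z|)) = 0.314305.
Step 6: alpha = 0.1. fail to reject H0.

R = 4, z = -1.0062, p = 0.314305, fail to reject H0.


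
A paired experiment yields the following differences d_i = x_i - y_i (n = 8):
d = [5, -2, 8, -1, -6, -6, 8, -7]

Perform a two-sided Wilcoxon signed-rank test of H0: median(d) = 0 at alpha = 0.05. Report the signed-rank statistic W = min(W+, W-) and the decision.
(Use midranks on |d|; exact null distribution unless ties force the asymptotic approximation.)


Step 1: Drop any zero differences (none here) and take |d_i|.
|d| = [5, 2, 8, 1, 6, 6, 8, 7]
Step 2: Midrank |d_i| (ties get averaged ranks).
ranks: |5|->3, |2|->2, |8|->7.5, |1|->1, |6|->4.5, |6|->4.5, |8|->7.5, |7|->6
Step 3: Attach original signs; sum ranks with positive sign and with negative sign.
W+ = 3 + 7.5 + 7.5 = 18
W- = 2 + 1 + 4.5 + 4.5 + 6 = 18
(Check: W+ + W- = 36 should equal n(n+1)/2 = 36.)
Step 4: Test statistic W = min(W+, W-) = 18.
Step 5: Ties in |d|, so use the tie-corrected normal approximation.
        E[W] = n(n+1)/4 = 8*9/4 = 18.
        Tie groups: |d|=6 (t=2), |d|=8 (t=2); sum(t^3 - t) = 12.
        Var[W] = n(n+1)(2n+1)/24 - sum(t^3-t)/48 = 1224/24 - 12/48 = 50.75.
        z = (W - E[W]) / sqrt(Var[W]) = (18 - 18) / 7.1239 = 0.0000.
        Two-sided p = 2*Phi(z) = 1.000000.
Step 6: alpha = 0.05. fail to reject H0.

W+ = 18, W- = 18, W = min = 18, p = 1.000000, fail to reject H0.


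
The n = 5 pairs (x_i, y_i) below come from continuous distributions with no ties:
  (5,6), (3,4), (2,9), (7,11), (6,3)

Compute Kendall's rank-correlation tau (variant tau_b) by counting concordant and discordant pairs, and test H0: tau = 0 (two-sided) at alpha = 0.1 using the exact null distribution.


Step 1: Enumerate the 10 unordered pairs (i,j) with i<j and classify each by sign(x_j-x_i) * sign(y_j-y_i).
  (1,2):dx=-2,dy=-2->C; (1,3):dx=-3,dy=+3->D; (1,4):dx=+2,dy=+5->C; (1,5):dx=+1,dy=-3->D
  (2,3):dx=-1,dy=+5->D; (2,4):dx=+4,dy=+7->C; (2,5):dx=+3,dy=-1->D; (3,4):dx=+5,dy=+2->C
  (3,5):dx=+4,dy=-6->D; (4,5):dx=-1,dy=-8->C
Step 2: C = 5, D = 5, total pairs = 10.
Step 3: tau = (C - D)/(n(n-1)/2) = (5 - 5)/10 = 0.000000.
Step 4: Exact two-sided p-value (enumerate n! = 120 permutations of y under H0): p = 1.000000.
Step 5: alpha = 0.1. fail to reject H0.

tau_b = 0.0000 (C=5, D=5), p = 1.000000, fail to reject H0.


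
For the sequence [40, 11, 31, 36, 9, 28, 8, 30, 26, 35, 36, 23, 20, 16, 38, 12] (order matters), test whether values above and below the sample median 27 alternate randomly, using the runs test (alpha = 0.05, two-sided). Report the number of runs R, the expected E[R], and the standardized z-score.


Step 1: Compute median = 27; label A = above, B = below.
Labels in order: ABAABABABAABBBAB  (n_A = 8, n_B = 8)
Step 2: Count runs R = 12.
Step 3: Under H0 (random ordering), E[R] = 2*n_A*n_B/(n_A+n_B) + 1 = 2*8*8/16 + 1 = 9.0000.
        Var[R] = 2*n_A*n_B*(2*n_A*n_B - n_A - n_B) / ((n_A+n_B)^2 * (n_A+n_B-1)) = 14336/3840 = 3.7333.
        SD[R] = 1.9322.
Step 4: Continuity-corrected z = (R - 0.5 - E[R]) / SD[R] = (12 - 0.5 - 9.0000) / 1.9322 = 1.2939.
Step 5: Two-sided p-value via normal approximation = 2*(1 - Phi(|z|)) = 0.195709.
Step 6: alpha = 0.05. fail to reject H0.

R = 12, z = 1.2939, p = 0.195709, fail to reject H0.


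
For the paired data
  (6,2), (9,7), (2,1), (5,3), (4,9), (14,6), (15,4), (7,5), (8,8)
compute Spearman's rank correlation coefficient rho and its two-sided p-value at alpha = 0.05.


Step 1: Rank x and y separately (midranks; no ties here).
rank(x): 6->4, 9->7, 2->1, 5->3, 4->2, 14->8, 15->9, 7->5, 8->6
rank(y): 2->2, 7->7, 1->1, 3->3, 9->9, 6->6, 4->4, 5->5, 8->8
Step 2: d_i = R_x(i) - R_y(i); compute d_i^2.
  (4-2)^2=4, (7-7)^2=0, (1-1)^2=0, (3-3)^2=0, (2-9)^2=49, (8-6)^2=4, (9-4)^2=25, (5-5)^2=0, (6-8)^2=4
sum(d^2) = 86.
Step 3: rho = 1 - 6*86 / (9*(9^2 - 1)) = 1 - 516/720 = 0.283333.
Step 4: Under H0, t = rho * sqrt((n-2)/(1-rho^2)) = 0.7817 ~ t(7).
Step 5: Two-sided p-value from the t-distribution with 7 df = 0.460030.
Step 6: alpha = 0.05. fail to reject H0.

rho = 0.2833, p = 0.460030, fail to reject H0 at alpha = 0.05.


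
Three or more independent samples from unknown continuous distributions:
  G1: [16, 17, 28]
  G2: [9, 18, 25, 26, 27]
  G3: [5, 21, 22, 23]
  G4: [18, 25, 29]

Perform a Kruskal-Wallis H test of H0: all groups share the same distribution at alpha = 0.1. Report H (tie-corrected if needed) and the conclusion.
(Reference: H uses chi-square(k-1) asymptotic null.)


Step 1: Combine all N = 15 observations and assign midranks.
sorted (value, group, rank): (5,G3,1), (9,G2,2), (16,G1,3), (17,G1,4), (18,G2,5.5), (18,G4,5.5), (21,G3,7), (22,G3,8), (23,G3,9), (25,G2,10.5), (25,G4,10.5), (26,G2,12), (27,G2,13), (28,G1,14), (29,G4,15)
Step 2: Sum ranks within each group.
R_1 = 21 (n_1 = 3)
R_2 = 43 (n_2 = 5)
R_3 = 25 (n_3 = 4)
R_4 = 31 (n_4 = 3)
Step 3: H = 12/(N(N+1)) * sum(R_i^2/n_i) - 3(N+1)
     = 12/(15*16) * (21^2/3 + 43^2/5 + 25^2/4 + 31^2/3) - 3*16
     = 0.050000 * 993.383 - 48
     = 1.669167.
Step 4: Ties present; correction factor C = 1 - 12/(15^3 - 15) = 0.996429. Corrected H = 1.669167 / 0.996429 = 1.675149.
Step 5: Under H0, H ~ chi^2(3); p-value = 0.642473.
Step 6: alpha = 0.1. fail to reject H0.

H = 1.6751, df = 3, p = 0.642473, fail to reject H0.


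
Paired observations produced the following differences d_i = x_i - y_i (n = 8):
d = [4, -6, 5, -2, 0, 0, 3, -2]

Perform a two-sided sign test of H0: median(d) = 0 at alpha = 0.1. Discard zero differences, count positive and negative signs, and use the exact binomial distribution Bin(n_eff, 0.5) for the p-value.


Step 1: Discard zero differences. Original n = 8; n_eff = number of nonzero differences = 6.
Nonzero differences (with sign): +4, -6, +5, -2, +3, -2
Step 2: Count signs: positive = 3, negative = 3.
Step 3: Under H0: P(positive) = 0.5, so the number of positives S ~ Bin(6, 0.5).
Step 4: Two-sided exact p-value = sum of Bin(6,0.5) probabilities at or below the observed probability = 1.000000.
Step 5: alpha = 0.1. fail to reject H0.

n_eff = 6, pos = 3, neg = 3, p = 1.000000, fail to reject H0.


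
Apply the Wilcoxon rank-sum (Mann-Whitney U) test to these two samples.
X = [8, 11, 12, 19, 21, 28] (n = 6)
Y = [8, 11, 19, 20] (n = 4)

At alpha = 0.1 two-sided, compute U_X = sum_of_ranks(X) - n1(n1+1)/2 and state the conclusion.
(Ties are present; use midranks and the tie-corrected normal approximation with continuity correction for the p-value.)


Step 1: Combine and sort all 10 observations; assign midranks.
sorted (value, group): (8,X), (8,Y), (11,X), (11,Y), (12,X), (19,X), (19,Y), (20,Y), (21,X), (28,X)
ranks: 8->1.5, 8->1.5, 11->3.5, 11->3.5, 12->5, 19->6.5, 19->6.5, 20->8, 21->9, 28->10
Step 2: Rank sum for X: R1 = 1.5 + 3.5 + 5 + 6.5 + 9 + 10 = 35.5.
Step 3: U_X = R1 - n1(n1+1)/2 = 35.5 - 6*7/2 = 35.5 - 21 = 14.5.
       U_Y = n1*n2 - U_X = 24 - 14.5 = 9.5.
Step 4: Ties are present, so use the tie-corrected normal approximation (with continuity correction) for the p-value.
Step 5: p-value = 0.666955; compare to alpha = 0.1. fail to reject H0.

U_X = 14.5, p = 0.666955, fail to reject H0 at alpha = 0.1.


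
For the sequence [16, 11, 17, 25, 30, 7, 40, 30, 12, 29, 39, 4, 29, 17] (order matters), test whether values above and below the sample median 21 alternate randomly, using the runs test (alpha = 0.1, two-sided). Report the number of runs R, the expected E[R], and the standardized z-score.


Step 1: Compute median = 21; label A = above, B = below.
Labels in order: BBBAABAABAABAB  (n_A = 7, n_B = 7)
Step 2: Count runs R = 9.
Step 3: Under H0 (random ordering), E[R] = 2*n_A*n_B/(n_A+n_B) + 1 = 2*7*7/14 + 1 = 8.0000.
        Var[R] = 2*n_A*n_B*(2*n_A*n_B - n_A - n_B) / ((n_A+n_B)^2 * (n_A+n_B-1)) = 8232/2548 = 3.2308.
        SD[R] = 1.7974.
Step 4: Continuity-corrected z = (R - 0.5 - E[R]) / SD[R] = (9 - 0.5 - 8.0000) / 1.7974 = 0.2782.
Step 5: Two-sided p-value via normal approximation = 2*(1 - Phi(|z|)) = 0.780879.
Step 6: alpha = 0.1. fail to reject H0.

R = 9, z = 0.2782, p = 0.780879, fail to reject H0.


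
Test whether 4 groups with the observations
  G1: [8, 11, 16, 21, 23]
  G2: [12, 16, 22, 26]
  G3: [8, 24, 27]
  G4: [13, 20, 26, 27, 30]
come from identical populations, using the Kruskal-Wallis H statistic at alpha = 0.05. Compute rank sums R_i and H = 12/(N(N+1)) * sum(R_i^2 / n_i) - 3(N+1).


Step 1: Combine all N = 17 observations and assign midranks.
sorted (value, group, rank): (8,G1,1.5), (8,G3,1.5), (11,G1,3), (12,G2,4), (13,G4,5), (16,G1,6.5), (16,G2,6.5), (20,G4,8), (21,G1,9), (22,G2,10), (23,G1,11), (24,G3,12), (26,G2,13.5), (26,G4,13.5), (27,G3,15.5), (27,G4,15.5), (30,G4,17)
Step 2: Sum ranks within each group.
R_1 = 31 (n_1 = 5)
R_2 = 34 (n_2 = 4)
R_3 = 29 (n_3 = 3)
R_4 = 59 (n_4 = 5)
Step 3: H = 12/(N(N+1)) * sum(R_i^2/n_i) - 3(N+1)
     = 12/(17*18) * (31^2/5 + 34^2/4 + 29^2/3 + 59^2/5) - 3*18
     = 0.039216 * 1457.73 - 54
     = 3.166013.
Step 4: Ties present; correction factor C = 1 - 24/(17^3 - 17) = 0.995098. Corrected H = 3.166013 / 0.995098 = 3.181609.
Step 5: Under H0, H ~ chi^2(3); p-value = 0.364463.
Step 6: alpha = 0.05. fail to reject H0.

H = 3.1816, df = 3, p = 0.364463, fail to reject H0.


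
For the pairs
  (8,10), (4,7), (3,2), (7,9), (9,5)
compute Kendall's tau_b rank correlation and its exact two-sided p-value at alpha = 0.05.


Step 1: Enumerate the 10 unordered pairs (i,j) with i<j and classify each by sign(x_j-x_i) * sign(y_j-y_i).
  (1,2):dx=-4,dy=-3->C; (1,3):dx=-5,dy=-8->C; (1,4):dx=-1,dy=-1->C; (1,5):dx=+1,dy=-5->D
  (2,3):dx=-1,dy=-5->C; (2,4):dx=+3,dy=+2->C; (2,5):dx=+5,dy=-2->D; (3,4):dx=+4,dy=+7->C
  (3,5):dx=+6,dy=+3->C; (4,5):dx=+2,dy=-4->D
Step 2: C = 7, D = 3, total pairs = 10.
Step 3: tau = (C - D)/(n(n-1)/2) = (7 - 3)/10 = 0.400000.
Step 4: Exact two-sided p-value (enumerate n! = 120 permutations of y under H0): p = 0.483333.
Step 5: alpha = 0.05. fail to reject H0.

tau_b = 0.4000 (C=7, D=3), p = 0.483333, fail to reject H0.


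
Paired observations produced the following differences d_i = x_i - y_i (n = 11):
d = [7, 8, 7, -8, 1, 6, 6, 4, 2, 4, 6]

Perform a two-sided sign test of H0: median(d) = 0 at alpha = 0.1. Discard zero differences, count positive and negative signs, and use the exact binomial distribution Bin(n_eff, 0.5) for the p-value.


Step 1: Discard zero differences. Original n = 11; n_eff = number of nonzero differences = 11.
Nonzero differences (with sign): +7, +8, +7, -8, +1, +6, +6, +4, +2, +4, +6
Step 2: Count signs: positive = 10, negative = 1.
Step 3: Under H0: P(positive) = 0.5, so the number of positives S ~ Bin(11, 0.5).
Step 4: Two-sided exact p-value = sum of Bin(11,0.5) probabilities at or below the observed probability = 0.011719.
Step 5: alpha = 0.1. reject H0.

n_eff = 11, pos = 10, neg = 1, p = 0.011719, reject H0.


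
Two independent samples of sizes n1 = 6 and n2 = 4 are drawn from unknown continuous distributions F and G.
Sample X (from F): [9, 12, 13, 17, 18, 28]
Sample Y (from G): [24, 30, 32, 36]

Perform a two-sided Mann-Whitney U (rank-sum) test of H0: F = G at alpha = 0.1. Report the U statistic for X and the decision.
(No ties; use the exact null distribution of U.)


Step 1: Combine and sort all 10 observations; assign midranks.
sorted (value, group): (9,X), (12,X), (13,X), (17,X), (18,X), (24,Y), (28,X), (30,Y), (32,Y), (36,Y)
ranks: 9->1, 12->2, 13->3, 17->4, 18->5, 24->6, 28->7, 30->8, 32->9, 36->10
Step 2: Rank sum for X: R1 = 1 + 2 + 3 + 4 + 5 + 7 = 22.
Step 3: U_X = R1 - n1(n1+1)/2 = 22 - 6*7/2 = 22 - 21 = 1.
       U_Y = n1*n2 - U_X = 24 - 1 = 23.
Step 4: No ties, so the exact null distribution of U (based on enumerating the C(10,6) = 210 equally likely rank assignments) gives the two-sided p-value.
Step 5: p-value = 0.019048; compare to alpha = 0.1. reject H0.

U_X = 1, p = 0.019048, reject H0 at alpha = 0.1.


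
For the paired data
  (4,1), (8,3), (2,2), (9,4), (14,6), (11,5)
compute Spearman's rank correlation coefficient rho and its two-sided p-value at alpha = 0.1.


Step 1: Rank x and y separately (midranks; no ties here).
rank(x): 4->2, 8->3, 2->1, 9->4, 14->6, 11->5
rank(y): 1->1, 3->3, 2->2, 4->4, 6->6, 5->5
Step 2: d_i = R_x(i) - R_y(i); compute d_i^2.
  (2-1)^2=1, (3-3)^2=0, (1-2)^2=1, (4-4)^2=0, (6-6)^2=0, (5-5)^2=0
sum(d^2) = 2.
Step 3: rho = 1 - 6*2 / (6*(6^2 - 1)) = 1 - 12/210 = 0.942857.
Step 4: Under H0, t = rho * sqrt((n-2)/(1-rho^2)) = 5.6595 ~ t(4).
Step 5: Two-sided p-value from the t-distribution with 4 df = 0.004805.
Step 6: alpha = 0.1. reject H0.

rho = 0.9429, p = 0.004805, reject H0 at alpha = 0.1.


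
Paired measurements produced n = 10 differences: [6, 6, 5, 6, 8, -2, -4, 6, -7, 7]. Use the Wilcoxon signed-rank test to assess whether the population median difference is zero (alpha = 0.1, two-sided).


Step 1: Drop any zero differences (none here) and take |d_i|.
|d| = [6, 6, 5, 6, 8, 2, 4, 6, 7, 7]
Step 2: Midrank |d_i| (ties get averaged ranks).
ranks: |6|->5.5, |6|->5.5, |5|->3, |6|->5.5, |8|->10, |2|->1, |4|->2, |6|->5.5, |7|->8.5, |7|->8.5
Step 3: Attach original signs; sum ranks with positive sign and with negative sign.
W+ = 5.5 + 5.5 + 3 + 5.5 + 10 + 5.5 + 8.5 = 43.5
W- = 1 + 2 + 8.5 = 11.5
(Check: W+ + W- = 55 should equal n(n+1)/2 = 55.)
Step 4: Test statistic W = min(W+, W-) = 11.5.
Step 5: Ties in |d|, so use the tie-corrected normal approximation.
        E[W] = n(n+1)/4 = 10*11/4 = 27.5.
        Tie groups: |d|=6 (t=4), |d|=7 (t=2); sum(t^3 - t) = 66.
        Var[W] = n(n+1)(2n+1)/24 - sum(t^3-t)/48 = 2310/24 - 66/48 = 94.875.
        z = (W - E[W]) / sqrt(Var[W]) = (11.5 - 27.5) / 9.7404 = -1.6426.
        Two-sided p = 2*Phi(z) = 0.100456.
Step 6: alpha = 0.1. fail to reject H0.

W+ = 43.5, W- = 11.5, W = min = 11.5, p = 0.100456, fail to reject H0.


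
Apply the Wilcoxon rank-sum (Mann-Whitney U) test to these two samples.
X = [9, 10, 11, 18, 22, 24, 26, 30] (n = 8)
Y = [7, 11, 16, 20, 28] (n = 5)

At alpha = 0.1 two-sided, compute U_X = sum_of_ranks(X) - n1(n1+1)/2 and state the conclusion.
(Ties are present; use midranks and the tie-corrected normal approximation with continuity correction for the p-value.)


Step 1: Combine and sort all 13 observations; assign midranks.
sorted (value, group): (7,Y), (9,X), (10,X), (11,X), (11,Y), (16,Y), (18,X), (20,Y), (22,X), (24,X), (26,X), (28,Y), (30,X)
ranks: 7->1, 9->2, 10->3, 11->4.5, 11->4.5, 16->6, 18->7, 20->8, 22->9, 24->10, 26->11, 28->12, 30->13
Step 2: Rank sum for X: R1 = 2 + 3 + 4.5 + 7 + 9 + 10 + 11 + 13 = 59.5.
Step 3: U_X = R1 - n1(n1+1)/2 = 59.5 - 8*9/2 = 59.5 - 36 = 23.5.
       U_Y = n1*n2 - U_X = 40 - 23.5 = 16.5.
Step 4: Ties are present, so use the tie-corrected normal approximation (with continuity correction) for the p-value.
Step 5: p-value = 0.660111; compare to alpha = 0.1. fail to reject H0.

U_X = 23.5, p = 0.660111, fail to reject H0 at alpha = 0.1.


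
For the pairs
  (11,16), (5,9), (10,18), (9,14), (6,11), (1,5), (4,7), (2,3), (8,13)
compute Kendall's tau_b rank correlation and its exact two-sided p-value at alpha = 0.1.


Step 1: Enumerate the 36 unordered pairs (i,j) with i<j and classify each by sign(x_j-x_i) * sign(y_j-y_i).
  (1,2):dx=-6,dy=-7->C; (1,3):dx=-1,dy=+2->D; (1,4):dx=-2,dy=-2->C; (1,5):dx=-5,dy=-5->C
  (1,6):dx=-10,dy=-11->C; (1,7):dx=-7,dy=-9->C; (1,8):dx=-9,dy=-13->C; (1,9):dx=-3,dy=-3->C
  (2,3):dx=+5,dy=+9->C; (2,4):dx=+4,dy=+5->C; (2,5):dx=+1,dy=+2->C; (2,6):dx=-4,dy=-4->C
  (2,7):dx=-1,dy=-2->C; (2,8):dx=-3,dy=-6->C; (2,9):dx=+3,dy=+4->C; (3,4):dx=-1,dy=-4->C
  (3,5):dx=-4,dy=-7->C; (3,6):dx=-9,dy=-13->C; (3,7):dx=-6,dy=-11->C; (3,8):dx=-8,dy=-15->C
  (3,9):dx=-2,dy=-5->C; (4,5):dx=-3,dy=-3->C; (4,6):dx=-8,dy=-9->C; (4,7):dx=-5,dy=-7->C
  (4,8):dx=-7,dy=-11->C; (4,9):dx=-1,dy=-1->C; (5,6):dx=-5,dy=-6->C; (5,7):dx=-2,dy=-4->C
  (5,8):dx=-4,dy=-8->C; (5,9):dx=+2,dy=+2->C; (6,7):dx=+3,dy=+2->C; (6,8):dx=+1,dy=-2->D
  (6,9):dx=+7,dy=+8->C; (7,8):dx=-2,dy=-4->C; (7,9):dx=+4,dy=+6->C; (8,9):dx=+6,dy=+10->C
Step 2: C = 34, D = 2, total pairs = 36.
Step 3: tau = (C - D)/(n(n-1)/2) = (34 - 2)/36 = 0.888889.
Step 4: Exact two-sided p-value (enumerate n! = 362880 permutations of y under H0): p = 0.000243.
Step 5: alpha = 0.1. reject H0.

tau_b = 0.8889 (C=34, D=2), p = 0.000243, reject H0.


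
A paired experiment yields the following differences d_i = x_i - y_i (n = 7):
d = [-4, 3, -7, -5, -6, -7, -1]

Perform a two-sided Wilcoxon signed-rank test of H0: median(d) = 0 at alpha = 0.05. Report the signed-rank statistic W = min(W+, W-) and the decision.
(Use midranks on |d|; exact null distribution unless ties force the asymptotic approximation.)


Step 1: Drop any zero differences (none here) and take |d_i|.
|d| = [4, 3, 7, 5, 6, 7, 1]
Step 2: Midrank |d_i| (ties get averaged ranks).
ranks: |4|->3, |3|->2, |7|->6.5, |5|->4, |6|->5, |7|->6.5, |1|->1
Step 3: Attach original signs; sum ranks with positive sign and with negative sign.
W+ = 2 = 2
W- = 3 + 6.5 + 4 + 5 + 6.5 + 1 = 26
(Check: W+ + W- = 28 should equal n(n+1)/2 = 28.)
Step 4: Test statistic W = min(W+, W-) = 2.
Step 5: Ties in |d|, so use the tie-corrected normal approximation.
        E[W] = n(n+1)/4 = 7*8/4 = 14.
        Tie groups: |d|=7 (t=2); sum(t^3 - t) = 6.
        Var[W] = n(n+1)(2n+1)/24 - sum(t^3-t)/48 = 840/24 - 6/48 = 34.875.
        z = (W - E[W]) / sqrt(Var[W]) = (2 - 14) / 5.9055 = -2.0320.
        Two-sided p = 2*Phi(z) = 0.042153.
Step 6: alpha = 0.05. reject H0.

W+ = 2, W- = 26, W = min = 2, p = 0.042153, reject H0.


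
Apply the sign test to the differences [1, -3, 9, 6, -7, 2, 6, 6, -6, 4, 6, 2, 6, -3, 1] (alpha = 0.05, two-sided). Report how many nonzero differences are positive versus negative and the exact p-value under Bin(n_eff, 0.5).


Step 1: Discard zero differences. Original n = 15; n_eff = number of nonzero differences = 15.
Nonzero differences (with sign): +1, -3, +9, +6, -7, +2, +6, +6, -6, +4, +6, +2, +6, -3, +1
Step 2: Count signs: positive = 11, negative = 4.
Step 3: Under H0: P(positive) = 0.5, so the number of positives S ~ Bin(15, 0.5).
Step 4: Two-sided exact p-value = sum of Bin(15,0.5) probabilities at or below the observed probability = 0.118469.
Step 5: alpha = 0.05. fail to reject H0.

n_eff = 15, pos = 11, neg = 4, p = 0.118469, fail to reject H0.


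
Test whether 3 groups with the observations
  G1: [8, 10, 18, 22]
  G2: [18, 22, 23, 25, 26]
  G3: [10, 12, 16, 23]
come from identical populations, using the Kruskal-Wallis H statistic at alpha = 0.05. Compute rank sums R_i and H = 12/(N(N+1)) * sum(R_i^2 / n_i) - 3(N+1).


Step 1: Combine all N = 13 observations and assign midranks.
sorted (value, group, rank): (8,G1,1), (10,G1,2.5), (10,G3,2.5), (12,G3,4), (16,G3,5), (18,G1,6.5), (18,G2,6.5), (22,G1,8.5), (22,G2,8.5), (23,G2,10.5), (23,G3,10.5), (25,G2,12), (26,G2,13)
Step 2: Sum ranks within each group.
R_1 = 18.5 (n_1 = 4)
R_2 = 50.5 (n_2 = 5)
R_3 = 22 (n_3 = 4)
Step 3: H = 12/(N(N+1)) * sum(R_i^2/n_i) - 3(N+1)
     = 12/(13*14) * (18.5^2/4 + 50.5^2/5 + 22^2/4) - 3*14
     = 0.065934 * 716.612 - 42
     = 5.249176.
Step 4: Ties present; correction factor C = 1 - 24/(13^3 - 13) = 0.989011. Corrected H = 5.249176 / 0.989011 = 5.307500.
Step 5: Under H0, H ~ chi^2(2); p-value = 0.070387.
Step 6: alpha = 0.05. fail to reject H0.

H = 5.3075, df = 2, p = 0.070387, fail to reject H0.
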